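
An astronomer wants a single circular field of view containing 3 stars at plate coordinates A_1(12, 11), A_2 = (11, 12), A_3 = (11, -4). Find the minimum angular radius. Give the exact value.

Side lengths²: A_1A_2² = 2, A_1A_3² = 226, A_2A_3² = 256.
Since A_2A_3² = 256 ≥ 226 + 2 = 228, the angle opposite A_2A_3 is not acute, so the smallest enclosing circle has A_2A_3 as diameter.
Centre = midpoint of A_2A_3 = (11, 4), r² = 256/4 = 64.
r = √64 = 8.

8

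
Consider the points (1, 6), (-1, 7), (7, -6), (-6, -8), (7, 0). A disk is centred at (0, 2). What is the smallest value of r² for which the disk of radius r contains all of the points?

The required radius is the distance from (0, 2) to the farthest point.
Squared distances: 17, 26, 113, 136, 53.
Maximum is 136, attained at (-6, -8).

136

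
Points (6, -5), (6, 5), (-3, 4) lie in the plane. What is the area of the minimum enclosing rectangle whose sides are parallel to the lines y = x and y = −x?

In coordinates u = x + y, v = x − y the rectangle is axis-aligned; the map (x,y)→(u,v) scales areas by 2.
u-values: 1, 11, 1; range = 11 − 1 = 10.
v-values: 11, 1, -7; range = 11 − (-7) = 18.
Area = (10 × 18) / 2 = 90.

90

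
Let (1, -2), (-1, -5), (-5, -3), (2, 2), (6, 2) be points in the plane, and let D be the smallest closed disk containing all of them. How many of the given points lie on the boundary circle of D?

2

By Welzl's lemma the MEC is supported by two points (diametrically opposite) or three points (on a circumcircle).
The farthest pair is (-5, -3)–(6, 2) with squared distance 146. The circle on this segment as diameter has centre (0.5, -0.5) and r² = 146/4 = 36.5.
Check (1, -2): distance² to centre = 2.5 ≤ 36.5, so it lies inside.
All remaining points lie in this disk, and no smaller disk contains both endpoints, so this is the minimum enclosing circle.
The points at distance exactly r from the centre are (-5, -3), (6, 2) — 2 points.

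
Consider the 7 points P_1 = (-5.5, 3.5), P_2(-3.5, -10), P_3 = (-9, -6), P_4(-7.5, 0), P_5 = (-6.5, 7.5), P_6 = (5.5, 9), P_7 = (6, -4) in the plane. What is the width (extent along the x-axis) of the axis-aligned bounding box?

15

max x = 6, min x = -9, so width = 15.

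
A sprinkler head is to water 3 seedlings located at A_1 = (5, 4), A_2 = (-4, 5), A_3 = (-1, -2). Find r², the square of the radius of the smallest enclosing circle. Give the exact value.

Side lengths²: A_1A_2² = 82, A_1A_3² = 72, A_2A_3² = 58.
Since A_1A_2² = 82 < 72 + 58 = 130, the triangle is acute, so the smallest enclosing circle is the circumcircle.
Circumcentre = (0.3, 2.7), r² = 23.78.

23.78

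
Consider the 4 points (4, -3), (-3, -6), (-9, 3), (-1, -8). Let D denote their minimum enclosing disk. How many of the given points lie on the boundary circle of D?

A smallest enclosing disk is always determined by at most three of the input points on its boundary.
The minimum enclosing circle is determined by three boundary points: (4, -3), (-9, 3), (-1, -8).
Their circumcentre is (-113/38, -39/38) with r² = 37925/722.
The farthest remaining point (-3, -6) is at distance² 17861/722 ≤ 37925/722.
The points at distance exactly r from the centre are (4, -3), (-9, 3), (-1, -8) — 3 points.

3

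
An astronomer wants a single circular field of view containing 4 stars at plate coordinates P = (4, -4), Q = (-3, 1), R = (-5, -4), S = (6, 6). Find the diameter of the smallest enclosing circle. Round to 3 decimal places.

14.866

By Welzl's lemma the MEC is supported by two points (diametrically opposite) or three points (on a circumcircle).
The farthest pair is R–S with squared distance 221. The circle on this segment as diameter has centre (0.5, 1) and r² = 221/4 = 55.25.
Check P: distance² to centre = 37.25 ≤ 55.25, so it lies inside.
All remaining points lie in this disk, and no smaller disk contains both endpoints, so this is the minimum enclosing circle.
Diameter = 2r = 2√(55.25) ≈ 14.866.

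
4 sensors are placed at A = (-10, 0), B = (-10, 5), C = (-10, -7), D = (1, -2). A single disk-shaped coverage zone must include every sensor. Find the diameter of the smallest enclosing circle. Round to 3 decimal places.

The minimum enclosing circle is determined by three boundary points: B, C, D.
Their circumcentre is (-67/11, -1) with r² = 6205/121.
The farthest remaining point A is at distance² 1970/121 ≤ 6205/121.
Diameter = 2r = 2√(6205/121) ≈ 14.322.

14.322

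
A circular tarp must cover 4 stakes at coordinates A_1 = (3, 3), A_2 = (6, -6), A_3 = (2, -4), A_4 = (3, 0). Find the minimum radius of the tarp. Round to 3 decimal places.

4.743

The farthest pair is A_1–A_2 with squared distance 90. The circle on this segment as diameter has centre (4.5, -1.5) and r² = 90/4 = 22.5.
Check A_3: distance² to centre = 12.5 ≤ 22.5, so it lies inside.
All remaining points lie in this disk, and no smaller disk contains both endpoints, so this is the minimum enclosing circle.
r = √(22.5) ≈ 4.743.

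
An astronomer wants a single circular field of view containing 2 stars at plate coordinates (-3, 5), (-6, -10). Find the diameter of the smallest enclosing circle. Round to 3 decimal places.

15.297

The smallest circle enclosing two points has them as diameter endpoints.
Centre = midpoint = (-4.5, -2.5); r² = |(-3, 5)−(-6, -10)|²/4 = 234/4 = 58.5.
Diameter = 2r = 2√(58.5) ≈ 15.297.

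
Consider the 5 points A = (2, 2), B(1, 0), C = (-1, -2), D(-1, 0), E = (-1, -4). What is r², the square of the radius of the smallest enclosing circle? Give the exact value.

By Welzl's lemma the MEC is supported by two points (diametrically opposite) or three points (on a circumcircle).
The farthest pair is A–E with squared distance 45. The circle on this segment as diameter has centre (0.5, -1) and r² = 45/4 = 11.25.
Check B: distance² to centre = 1.25 ≤ 11.25, so it lies inside.
All remaining points lie in this disk, and no smaller disk contains both endpoints, so this is the minimum enclosing circle.

11.25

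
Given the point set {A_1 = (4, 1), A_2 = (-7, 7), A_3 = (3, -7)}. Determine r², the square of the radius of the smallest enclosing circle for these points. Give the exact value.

74

Side lengths²: A_1A_2² = 157, A_1A_3² = 65, A_2A_3² = 296.
Since A_2A_3² = 296 ≥ 157 + 65 = 222, the angle opposite A_2A_3 is not acute, so the smallest enclosing circle has A_2A_3 as diameter.
Centre = midpoint of A_2A_3 = (-2, 0), r² = 296/4 = 74.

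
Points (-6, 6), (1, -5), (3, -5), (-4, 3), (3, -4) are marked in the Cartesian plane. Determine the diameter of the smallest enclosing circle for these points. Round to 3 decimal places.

14.213

The farthest pair is (-6, 6)–(3, -5) with squared distance 202. The circle on this segment as diameter has centre (-1.5, 0.5) and r² = 202/4 = 50.5.
Check (1, -5): distance² to centre = 36.5 ≤ 50.5, so it lies inside.
All remaining points lie in this disk, and no smaller disk contains both endpoints, so this is the minimum enclosing circle.
Diameter = 2r = 2√(50.5) ≈ 14.213.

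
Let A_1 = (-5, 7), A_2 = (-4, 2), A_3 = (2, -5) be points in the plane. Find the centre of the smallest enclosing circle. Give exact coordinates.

Side lengths²: A_1A_2² = 26, A_1A_3² = 193, A_2A_3² = 85.
Since A_1A_3² = 193 ≥ 85 + 26 = 111, the angle opposite A_1A_3 is not acute, so the smallest enclosing circle has A_1A_3 as diameter.
Centre = midpoint of A_1A_3 = (-1.5, 1), r² = 193/4 = 48.25.
Centre = (-1.5, 1).

(-1.5, 1)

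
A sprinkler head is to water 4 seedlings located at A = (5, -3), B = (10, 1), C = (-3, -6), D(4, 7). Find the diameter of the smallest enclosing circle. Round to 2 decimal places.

The minimum enclosing circle of a finite set is fixed by two of the points (as a diameter) or three (as a circumcircle).
The minimum enclosing circle is determined by three boundary points: B, C, D.
Their circumcentre is (2.45, -0.55) with r² = 59.405.
The farthest remaining point A is at distance² 12.505 ≤ 59.405.
Diameter = 2r = 2√(59.405) ≈ 15.41.

15.41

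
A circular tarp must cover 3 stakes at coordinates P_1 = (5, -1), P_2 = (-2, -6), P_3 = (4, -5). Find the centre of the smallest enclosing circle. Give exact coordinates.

(1.5, -3.5)

Side lengths²: P_1P_2² = 74, P_1P_3² = 17, P_2P_3² = 37.
Since P_1P_2² = 74 ≥ 37 + 17 = 54, the angle opposite P_1P_2 is not acute, so the smallest enclosing circle has P_1P_2 as diameter.
Centre = midpoint of P_1P_2 = (1.5, -3.5), r² = 74/4 = 18.5.
Centre = (1.5, -3.5).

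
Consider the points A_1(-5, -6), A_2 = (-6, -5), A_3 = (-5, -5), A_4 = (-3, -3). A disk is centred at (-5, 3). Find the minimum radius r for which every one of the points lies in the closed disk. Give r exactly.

9

The required radius is the distance from (-5, 3) to the farthest point.
Squared distances: 81, 65, 64, 40.
Maximum is 81, attained at A_1.
r = √81 = 9.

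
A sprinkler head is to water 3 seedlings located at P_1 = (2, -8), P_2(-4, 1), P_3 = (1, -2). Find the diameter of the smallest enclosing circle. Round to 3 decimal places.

10.817

Side lengths²: P_1P_2² = 117, P_1P_3² = 37, P_2P_3² = 34.
Since P_1P_2² = 117 ≥ 37 + 34 = 71, the angle opposite P_1P_2 is not acute, so the smallest enclosing circle has P_1P_2 as diameter.
Centre = midpoint of P_1P_2 = (-1, -3.5), r² = 117/4 = 29.25.
Diameter = 2r = 2√(29.25) ≈ 10.817.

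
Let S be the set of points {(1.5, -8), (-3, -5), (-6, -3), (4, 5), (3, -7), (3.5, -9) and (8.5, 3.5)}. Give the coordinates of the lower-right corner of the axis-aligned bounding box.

(8.5, -9)

x-range [-6, 8.5], y-range [-9, 5].
The lower-right corner is (8.5, -9).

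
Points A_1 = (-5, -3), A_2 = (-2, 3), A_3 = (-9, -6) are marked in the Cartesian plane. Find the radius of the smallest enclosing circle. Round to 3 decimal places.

5.701

Side lengths²: A_1A_2² = 45, A_1A_3² = 25, A_2A_3² = 130.
Since A_2A_3² = 130 ≥ 45 + 25 = 70, the angle opposite A_2A_3 is not acute, so the smallest enclosing circle has A_2A_3 as diameter.
Centre = midpoint of A_2A_3 = (-5.5, -1.5), r² = 130/4 = 32.5.
r = √(32.5) ≈ 5.701.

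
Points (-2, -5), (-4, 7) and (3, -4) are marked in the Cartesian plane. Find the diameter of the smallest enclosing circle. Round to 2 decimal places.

Call the three points A, B, C in the order given.
Side lengths²: AB² = 148, AC² = 26, BC² = 170.
Since BC² = 170 < 148 + 26 = 174, the triangle is acute, so the smallest enclosing circle is the circumcircle.
Circumcentre = (-21/31, 43/31), r² = 40885/961.
Diameter = 2r = 2√(40885/961) ≈ 13.05.

13.05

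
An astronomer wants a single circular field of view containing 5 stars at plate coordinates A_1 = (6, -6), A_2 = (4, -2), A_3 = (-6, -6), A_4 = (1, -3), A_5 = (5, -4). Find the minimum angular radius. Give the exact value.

6

The farthest pair is A_1–A_3 with squared distance 144. The circle on this segment as diameter has centre (0, -6) and r² = 144/4 = 36.
Check A_2: distance² to centre = 32 ≤ 36, so it lies inside.
All remaining points lie in this disk, and no smaller disk contains both endpoints, so this is the minimum enclosing circle.
r = √36 = 6.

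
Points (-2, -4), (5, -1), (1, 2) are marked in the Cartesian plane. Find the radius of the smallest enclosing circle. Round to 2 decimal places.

3.87

Call the three points A, B, C in the order given.
Side lengths²: AB² = 58, AC² = 45, BC² = 25.
Since AB² = 58 < 45 + 25 = 70, the triangle is acute, so the smallest enclosing circle is the circumcircle.
Circumcentre = (27/22, -41/22), r² = 3625/242.
r = √(3625/242) ≈ 3.87.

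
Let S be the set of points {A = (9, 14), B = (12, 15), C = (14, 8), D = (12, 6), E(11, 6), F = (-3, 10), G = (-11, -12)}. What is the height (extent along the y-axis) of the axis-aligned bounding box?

27

max y = 15, min y = -12, so height = 27.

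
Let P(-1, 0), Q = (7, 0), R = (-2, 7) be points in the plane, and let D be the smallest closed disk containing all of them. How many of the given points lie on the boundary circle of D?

Side lengths²: PQ² = 64, PR² = 50, QR² = 130.
Since QR² = 130 ≥ 64 + 50 = 114, the angle opposite QR is not acute, so the smallest enclosing circle has QR as diameter.
Centre = midpoint of QR = (2.5, 3.5), r² = 130/4 = 32.5.
The points at distance exactly r from the centre are Q, R — 2 points.

2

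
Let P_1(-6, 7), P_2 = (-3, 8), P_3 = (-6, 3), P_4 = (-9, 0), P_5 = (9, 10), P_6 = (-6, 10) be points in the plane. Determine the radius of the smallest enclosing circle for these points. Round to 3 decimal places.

A smallest enclosing disk is always determined by at most three of the input points on its boundary.
The farthest pair is P_4–P_5 with squared distance 424. The circle on this segment as diameter has centre (0, 5) and r² = 424/4 = 106.
Check P_1: distance² to centre = 40 ≤ 106, so it lies inside.
All remaining points lie in this disk, and no smaller disk contains both endpoints, so this is the minimum enclosing circle.
r = √106 ≈ 10.296.

10.296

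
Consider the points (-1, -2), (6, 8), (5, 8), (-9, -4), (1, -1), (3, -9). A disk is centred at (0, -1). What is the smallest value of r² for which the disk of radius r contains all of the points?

117

The required radius is the distance from (0, -1) to the farthest point.
Squared distances: 2, 117, 106, 90, 1, 73.
Maximum is 117, attained at (6, 8).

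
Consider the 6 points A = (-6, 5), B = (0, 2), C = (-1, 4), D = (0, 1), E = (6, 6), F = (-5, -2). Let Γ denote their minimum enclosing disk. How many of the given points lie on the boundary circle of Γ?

A smallest enclosing disk is always determined by at most three of the input points on its boundary.
The minimum enclosing circle is determined by three boundary points: A, E, F.
Their circumcentre is (9/34, 79/34) with r² = 26825/578.
The farthest remaining point C is at distance² 2549/578 ≤ 26825/578.
The points at distance exactly r from the centre are A, E, F — 3 points.

3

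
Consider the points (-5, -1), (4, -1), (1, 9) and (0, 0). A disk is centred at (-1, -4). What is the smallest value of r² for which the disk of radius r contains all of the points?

173

The required radius is the distance from (-1, -4) to the farthest point.
Squared distances: 25, 34, 173, 17.
Maximum is 173, attained at (1, 9).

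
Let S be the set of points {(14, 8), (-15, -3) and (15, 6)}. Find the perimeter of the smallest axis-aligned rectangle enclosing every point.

82

Width = max x − min x = 15 − (-15) = 30.
Height = max y − min y = 8 − (-3) = 11.
Perimeter = 2(30 + 11) = 82.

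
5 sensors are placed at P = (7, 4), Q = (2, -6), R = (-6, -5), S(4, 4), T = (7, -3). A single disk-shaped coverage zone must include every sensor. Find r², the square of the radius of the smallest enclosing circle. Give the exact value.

The minimum enclosing circle of a finite set is fixed by two of the points (as a diameter) or three (as a circumcircle).
The farthest pair is P–R with squared distance 250. The circle on this segment as diameter has centre (0.5, -0.5) and r² = 250/4 = 62.5.
Check Q: distance² to centre = 32.5 ≤ 62.5, so it lies inside.
All remaining points lie in this disk, and no smaller disk contains both endpoints, so this is the minimum enclosing circle.

62.5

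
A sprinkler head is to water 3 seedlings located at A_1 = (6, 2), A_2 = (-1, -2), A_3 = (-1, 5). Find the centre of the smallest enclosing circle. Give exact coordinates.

(23/14, 1.5)

Side lengths²: A_1A_2² = 65, A_1A_3² = 58, A_2A_3² = 49.
Since A_1A_2² = 65 < 58 + 49 = 107, the triangle is acute, so the smallest enclosing circle is the circumcircle.
Circumcentre = (23/14, 1.5), r² = 1885/98.
Centre = (23/14, 1.5).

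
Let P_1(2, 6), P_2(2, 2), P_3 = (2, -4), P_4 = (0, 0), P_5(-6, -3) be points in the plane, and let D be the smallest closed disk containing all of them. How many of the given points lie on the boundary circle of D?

The minimum enclosing circle of a finite set is fixed by two of the points (as a diameter) or three (as a circumcircle).
The minimum enclosing circle is determined by three boundary points: P_1, P_3, P_5.
Their circumcentre is (-1.4375, 1) with r² = 36.81640625.
The farthest remaining point P_2 is at distance² 12.81640625 ≤ 36.81640625.
The points at distance exactly r from the centre are P_1, P_3, P_5 — 3 points.

3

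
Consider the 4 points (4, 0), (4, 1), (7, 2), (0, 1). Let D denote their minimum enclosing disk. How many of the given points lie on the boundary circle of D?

2

By Welzl's lemma the MEC is supported by two points (diametrically opposite) or three points (on a circumcircle).
The farthest pair is (7, 2)–(0, 1) with squared distance 50. The circle on this segment as diameter has centre (3.5, 1.5) and r² = 50/4 = 12.5.
Check (4, 0): distance² to centre = 2.5 ≤ 12.5, so it lies inside.
All remaining points lie in this disk, and no smaller disk contains both endpoints, so this is the minimum enclosing circle.
The points at distance exactly r from the centre are (7, 2), (0, 1) — 2 points.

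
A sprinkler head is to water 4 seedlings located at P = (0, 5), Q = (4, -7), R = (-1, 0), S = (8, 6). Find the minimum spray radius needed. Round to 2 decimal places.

By Welzl's lemma the MEC is supported by two points (diametrically opposite) or three points (on a circumcircle).
The minimum enclosing circle is determined by three boundary points: P, Q, S.
Their circumcentre is (4.7, -0.1) with r² = 48.1.
The farthest remaining point R is at distance² 32.5 ≤ 48.1.
r = √(48.1) ≈ 6.94.

6.94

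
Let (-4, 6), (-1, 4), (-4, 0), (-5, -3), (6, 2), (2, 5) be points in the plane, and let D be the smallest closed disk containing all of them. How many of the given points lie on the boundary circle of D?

3

The minimum enclosing circle of a finite set is fixed by two of the points (as a diameter) or three (as a circumcircle).
The minimum enclosing circle is determined by three boundary points: (-4, 6), (-5, -3), (6, 2).
Their circumcentre is (-9/47, 48/47) with r² = 86797/2209.
The farthest remaining point (2, 5) is at distance² 45578/2209 ≤ 86797/2209.
The points at distance exactly r from the centre are (-4, 6), (-5, -3), (6, 2) — 3 points.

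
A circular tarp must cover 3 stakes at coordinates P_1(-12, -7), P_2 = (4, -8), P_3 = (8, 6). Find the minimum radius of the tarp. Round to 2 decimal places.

11.93

Side lengths²: P_1P_2² = 257, P_1P_3² = 569, P_2P_3² = 212.
Since P_1P_3² = 569 ≥ 257 + 212 = 469, the angle opposite P_1P_3 is not acute, so the smallest enclosing circle has P_1P_3 as diameter.
Centre = midpoint of P_1P_3 = (-2, -0.5), r² = 569/4 = 142.25.
r = √(142.25) ≈ 11.93.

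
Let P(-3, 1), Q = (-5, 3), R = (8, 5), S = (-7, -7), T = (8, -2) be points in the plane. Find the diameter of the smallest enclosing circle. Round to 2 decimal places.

A smallest enclosing disk is always determined by at most three of the input points on its boundary.
The farthest pair is R–S with squared distance 369. The circle on this segment as diameter has centre (0.5, -1) and r² = 369/4 = 92.25.
Check P: distance² to centre = 16.25 ≤ 92.25, so it lies inside.
All remaining points lie in this disk, and no smaller disk contains both endpoints, so this is the minimum enclosing circle.
Diameter = 2r = 2√(92.25) ≈ 19.21.

19.21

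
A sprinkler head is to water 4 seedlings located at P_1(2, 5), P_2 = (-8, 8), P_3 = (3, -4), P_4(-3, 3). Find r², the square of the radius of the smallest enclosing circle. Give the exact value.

The farthest pair is P_2–P_3 with squared distance 265. The circle on this segment as diameter has centre (-2.5, 2) and r² = 265/4 = 66.25.
Check P_1: distance² to centre = 29.25 ≤ 66.25, so it lies inside.
All remaining points lie in this disk, and no smaller disk contains both endpoints, so this is the minimum enclosing circle.

66.25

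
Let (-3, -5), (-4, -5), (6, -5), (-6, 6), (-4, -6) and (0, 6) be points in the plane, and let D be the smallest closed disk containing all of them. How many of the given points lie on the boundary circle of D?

2

A smallest enclosing disk is always determined by at most three of the input points on its boundary.
The farthest pair is (6, -5)–(-6, 6) with squared distance 265. The circle on this segment as diameter has centre (0, 0.5) and r² = 265/4 = 66.25.
Check (-3, -5): distance² to centre = 39.25 ≤ 66.25, so it lies inside.
All remaining points lie in this disk, and no smaller disk contains both endpoints, so this is the minimum enclosing circle.
The points at distance exactly r from the centre are (6, -5), (-6, 6) — 2 points.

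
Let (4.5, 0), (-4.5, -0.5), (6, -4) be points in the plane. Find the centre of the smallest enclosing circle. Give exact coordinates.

Call the three points A, B, C in the order given.
Side lengths²: AB² = 81.25, AC² = 18.25, BC² = 122.5.
Since BC² = 122.5 ≥ 81.25 + 18.25 = 99.5, the angle opposite BC is not acute, so the smallest enclosing circle has BC as diameter.
Centre = midpoint of BC = (0.75, -2.25), r² = 122.5/4 = 30.625.
Centre = (0.75, -2.25).

(0.75, -2.25)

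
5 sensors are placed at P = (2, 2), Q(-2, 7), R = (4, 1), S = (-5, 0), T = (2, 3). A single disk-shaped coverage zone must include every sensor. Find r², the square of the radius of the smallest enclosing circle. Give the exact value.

The minimum enclosing circle is determined by three boundary points: Q, R, S.
Their circumcentre is (-0.7, 2.3) with r² = 23.78.
The farthest remaining point T is at distance² 7.78 ≤ 23.78.

23.78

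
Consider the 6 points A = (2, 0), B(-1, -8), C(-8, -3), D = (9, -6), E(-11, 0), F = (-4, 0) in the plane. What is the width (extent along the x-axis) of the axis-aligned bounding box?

20

max x = 9, min x = -11, so width = 20.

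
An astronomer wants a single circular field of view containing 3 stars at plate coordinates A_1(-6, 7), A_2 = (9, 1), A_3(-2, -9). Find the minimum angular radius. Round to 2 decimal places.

Side lengths²: A_1A_2² = 261, A_1A_3² = 272, A_2A_3² = 221.
Since A_1A_3² = 272 < 261 + 221 = 482, the triangle is acute, so the smallest enclosing circle is the circumcircle.
Circumcentre = (-1/9, -1/36), r² = 108953/1296.
r = √(108953/1296) ≈ 9.17.

9.17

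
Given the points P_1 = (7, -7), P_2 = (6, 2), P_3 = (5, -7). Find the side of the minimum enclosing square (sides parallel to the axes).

The bounding box has width 2 and height 9.
An axis-aligned square enclosing the set must have side ≥ max(width, height).
So the minimum side is max(2, 9) = 9.

9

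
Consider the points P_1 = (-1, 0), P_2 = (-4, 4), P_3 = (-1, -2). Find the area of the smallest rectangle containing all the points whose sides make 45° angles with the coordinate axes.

13.5

In coordinates u = x + y, v = x − y the rectangle is axis-aligned; the map (x,y)→(u,v) scales areas by 2.
u-values: -1, 0, -3; range = 0 − (-3) = 3.
v-values: -1, -8, 1; range = 1 − (-8) = 9.
Area = (3 × 9) / 2 = 13.5.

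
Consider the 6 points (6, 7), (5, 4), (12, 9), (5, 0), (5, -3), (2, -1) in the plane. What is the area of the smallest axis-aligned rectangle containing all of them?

x ranges over [2, 12], width 10.
y ranges over [-3, 9], height 12.
Area = 10 × 12 = 120.

120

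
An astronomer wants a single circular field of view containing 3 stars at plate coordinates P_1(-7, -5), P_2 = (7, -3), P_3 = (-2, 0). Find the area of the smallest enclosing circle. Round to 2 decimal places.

Side lengths²: P_1P_2² = 200, P_1P_3² = 50, P_2P_3² = 90.
Since P_1P_2² = 200 ≥ 90 + 50 = 140, the angle opposite P_1P_2 is not acute, so the smallest enclosing circle has P_1P_2 as diameter.
Centre = midpoint of P_1P_2 = (0, -4), r² = 200/4 = 50.
Area = π·r² = π·50 ≈ 157.08.

157.08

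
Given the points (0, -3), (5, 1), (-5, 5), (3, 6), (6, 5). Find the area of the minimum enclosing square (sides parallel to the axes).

121

The bounding box has width 11 and height 9.
An axis-aligned square enclosing the set must have side ≥ max(width, height).
So the minimum side is max(11, 9) = 11.
Area = 11² = 121.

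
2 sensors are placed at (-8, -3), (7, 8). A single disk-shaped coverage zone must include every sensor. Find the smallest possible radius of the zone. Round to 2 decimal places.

9.30

The smallest circle enclosing two points has them as diameter endpoints.
Centre = midpoint = (-0.5, 2.5); r² = |(-8, -3)−(7, 8)|²/4 = 346/4 = 86.5.
r = √(86.5) ≈ 9.30.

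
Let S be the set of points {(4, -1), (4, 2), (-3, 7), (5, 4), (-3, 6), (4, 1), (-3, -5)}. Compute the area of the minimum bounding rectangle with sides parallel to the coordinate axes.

96

x ranges over [-3, 5], width 8.
y ranges over [-5, 7], height 12.
Area = 8 × 12 = 96.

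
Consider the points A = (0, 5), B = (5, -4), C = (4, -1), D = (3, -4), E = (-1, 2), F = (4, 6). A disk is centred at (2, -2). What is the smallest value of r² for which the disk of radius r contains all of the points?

68

The required radius is the distance from (2, -2) to the farthest point.
Squared distances: 53, 13, 5, 5, 25, 68.
Maximum is 68, attained at F.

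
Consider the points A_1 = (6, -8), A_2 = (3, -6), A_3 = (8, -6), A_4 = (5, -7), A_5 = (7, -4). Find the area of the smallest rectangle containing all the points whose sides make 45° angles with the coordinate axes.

15

In coordinates u = x + y, v = x − y the rectangle is axis-aligned; the map (x,y)→(u,v) scales areas by 2.
u-values: -2, -3, 2, -2, 3; range = 3 − (-3) = 6.
v-values: 14, 9, 14, 12, 11; range = 14 − 9 = 5.
Area = (6 × 5) / 2 = 15.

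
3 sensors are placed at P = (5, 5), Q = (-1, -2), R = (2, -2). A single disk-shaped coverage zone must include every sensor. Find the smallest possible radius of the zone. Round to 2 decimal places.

4.61

Side lengths²: PQ² = 85, PR² = 58, QR² = 9.
Since PQ² = 85 ≥ 58 + 9 = 67, the angle opposite PQ is not acute, so the smallest enclosing circle has PQ as diameter.
Centre = midpoint of PQ = (2, 1.5), r² = 85/4 = 21.25.
r = √(21.25) ≈ 4.61.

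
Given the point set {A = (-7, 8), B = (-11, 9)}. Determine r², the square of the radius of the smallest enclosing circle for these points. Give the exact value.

4.25

The smallest circle enclosing two points has them as diameter endpoints.
Centre = midpoint = (-9, 8.5); r² = |AB|²/4 = 17/4 = 4.25.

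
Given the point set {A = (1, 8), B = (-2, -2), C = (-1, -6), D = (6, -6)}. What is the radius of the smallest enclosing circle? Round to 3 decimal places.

The minimum enclosing circle is determined by three boundary points: A, C, D.
Their circumcentre is (2.5, 9/14) with r² = 5525/98.
The farthest remaining point B is at distance² 2669/98 ≤ 5525/98.
r = √(5525/98) ≈ 7.508.

7.508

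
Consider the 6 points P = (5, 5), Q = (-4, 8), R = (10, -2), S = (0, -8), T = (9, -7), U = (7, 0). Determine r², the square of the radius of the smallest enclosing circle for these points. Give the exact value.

98.5

By Welzl's lemma the MEC is supported by two points (diametrically opposite) or three points (on a circumcircle).
The farthest pair is Q–T with squared distance 394. The circle on this segment as diameter has centre (2.5, 0.5) and r² = 394/4 = 98.5.
Check P: distance² to centre = 26.5 ≤ 98.5, so it lies inside.
All remaining points lie in this disk, and no smaller disk contains both endpoints, so this is the minimum enclosing circle.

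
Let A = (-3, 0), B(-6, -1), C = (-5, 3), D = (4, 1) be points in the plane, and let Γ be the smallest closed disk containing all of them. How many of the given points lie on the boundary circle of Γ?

2

The farthest pair is B–D with squared distance 104. The circle on this segment as diameter has centre (-1, 0) and r² = 104/4 = 26.
Check A: distance² to centre = 4 ≤ 26, so it lies inside.
All remaining points lie in this disk, and no smaller disk contains both endpoints, so this is the minimum enclosing circle.
The points at distance exactly r from the centre are B, D — 2 points.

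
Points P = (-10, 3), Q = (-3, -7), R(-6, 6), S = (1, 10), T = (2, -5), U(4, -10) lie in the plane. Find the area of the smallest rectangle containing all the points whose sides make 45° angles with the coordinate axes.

In coordinates u = x + y, v = x − y the rectangle is axis-aligned; the map (x,y)→(u,v) scales areas by 2.
u-values: -7, -10, 0, 11, -3, -6; range = 11 − (-10) = 21.
v-values: -13, 4, -12, -9, 7, 14; range = 14 − (-13) = 27.
Area = (21 × 27) / 2 = 283.5.

283.5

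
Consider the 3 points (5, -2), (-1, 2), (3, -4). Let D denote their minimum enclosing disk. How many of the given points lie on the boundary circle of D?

Call the three points A, B, C in the order given.
Side lengths²: AB² = 52, AC² = 8, BC² = 52.
Since BC² = 52 < 52 + 8 = 60, the triangle is acute, so the smallest enclosing circle is the circumcircle.
Circumcentre = (1.6, -0.6), r² = 13.52.
The points at distance exactly r from the centre are (5, -2), (-1, 2), (3, -4) — 3 points.

3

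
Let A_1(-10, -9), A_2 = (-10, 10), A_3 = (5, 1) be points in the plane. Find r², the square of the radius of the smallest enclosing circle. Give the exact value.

Side lengths²: A_1A_2² = 361, A_1A_3² = 325, A_2A_3² = 306.
Since A_1A_2² = 361 < 325 + 306 = 631, the triangle is acute, so the smallest enclosing circle is the circumcircle.
Circumcentre = (-5.5, 0.5), r² = 110.5.

110.5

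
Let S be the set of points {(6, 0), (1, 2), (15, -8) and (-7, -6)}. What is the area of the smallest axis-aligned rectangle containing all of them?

x ranges over [-7, 15], width 22.
y ranges over [-8, 2], height 10.
Area = 22 × 10 = 220.

220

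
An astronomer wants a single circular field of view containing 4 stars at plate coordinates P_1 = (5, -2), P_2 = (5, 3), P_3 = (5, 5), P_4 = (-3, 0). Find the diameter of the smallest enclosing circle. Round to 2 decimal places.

9.72

A smallest enclosing disk is always determined by at most three of the input points on its boundary.
The minimum enclosing circle is determined by three boundary points: P_1, P_3, P_4.
Their circumcentre is (1.625, 1.5) with r² = 23.640625.
The farthest remaining point P_2 is at distance² 13.640625 ≤ 23.640625.
Diameter = 2r = 2√(23.640625) ≈ 9.72.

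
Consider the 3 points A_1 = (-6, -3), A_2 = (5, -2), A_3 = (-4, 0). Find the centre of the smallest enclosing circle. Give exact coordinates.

Side lengths²: A_1A_2² = 122, A_1A_3² = 13, A_2A_3² = 85.
Since A_1A_2² = 122 ≥ 85 + 13 = 98, the angle opposite A_1A_2 is not acute, so the smallest enclosing circle has A_1A_2 as diameter.
Centre = midpoint of A_1A_2 = (-0.5, -2.5), r² = 122/4 = 30.5.
Centre = (-0.5, -2.5).

(-0.5, -2.5)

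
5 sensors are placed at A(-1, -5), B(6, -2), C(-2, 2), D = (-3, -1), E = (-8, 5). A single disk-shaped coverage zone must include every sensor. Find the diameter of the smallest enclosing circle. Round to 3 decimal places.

15.652

By Welzl's lemma the MEC is supported by two points (diametrically opposite) or three points (on a circumcircle).
The farthest pair is B–E with squared distance 245. The circle on this segment as diameter has centre (-1, 1.5) and r² = 245/4 = 61.25.
Check A: distance² to centre = 42.25 ≤ 61.25, so it lies inside.
All remaining points lie in this disk, and no smaller disk contains both endpoints, so this is the minimum enclosing circle.
Diameter = 2r = 2√(61.25) ≈ 15.652.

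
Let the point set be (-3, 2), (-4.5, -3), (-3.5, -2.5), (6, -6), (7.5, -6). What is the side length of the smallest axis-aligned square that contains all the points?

The bounding box has width 12 and height 8.
An axis-aligned square enclosing the set must have side ≥ max(width, height).
So the minimum side is max(12, 8) = 12.

12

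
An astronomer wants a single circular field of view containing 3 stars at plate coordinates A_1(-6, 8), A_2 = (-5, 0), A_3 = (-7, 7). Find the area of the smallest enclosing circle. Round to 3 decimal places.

Side lengths²: A_1A_2² = 65, A_1A_3² = 2, A_2A_3² = 53.
Since A_1A_2² = 65 ≥ 53 + 2 = 55, the angle opposite A_1A_2 is not acute, so the smallest enclosing circle has A_1A_2 as diameter.
Centre = midpoint of A_1A_2 = (-5.5, 4), r² = 65/4 = 16.25.
Area = π·r² = π·16.25 ≈ 51.051.

51.051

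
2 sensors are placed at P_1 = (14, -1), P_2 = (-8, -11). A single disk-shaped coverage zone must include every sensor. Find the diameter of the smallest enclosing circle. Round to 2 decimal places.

The smallest circle enclosing two points has them as diameter endpoints.
Centre = midpoint = (3, -6); r² = |P_1P_2|²/4 = 584/4 = 146.
Diameter = 2r = 2√146 ≈ 24.17.

24.17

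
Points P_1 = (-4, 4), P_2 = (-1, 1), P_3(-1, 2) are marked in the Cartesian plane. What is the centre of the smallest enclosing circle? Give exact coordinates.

Side lengths²: P_1P_2² = 18, P_1P_3² = 13, P_2P_3² = 1.
Since P_1P_2² = 18 ≥ 13 + 1 = 14, the angle opposite P_1P_2 is not acute, so the smallest enclosing circle has P_1P_2 as diameter.
Centre = midpoint of P_1P_2 = (-2.5, 2.5), r² = 18/4 = 4.5.
Centre = (-2.5, 2.5).

(-2.5, 2.5)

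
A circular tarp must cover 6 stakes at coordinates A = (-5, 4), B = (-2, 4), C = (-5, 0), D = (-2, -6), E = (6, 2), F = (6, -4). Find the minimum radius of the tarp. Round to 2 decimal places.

6.80

The farthest pair is A–F with squared distance 185. The circle on this segment as diameter has centre (0.5, 0) and r² = 185/4 = 46.25.
Check B: distance² to centre = 22.25 ≤ 46.25, so it lies inside.
All remaining points lie in this disk, and no smaller disk contains both endpoints, so this is the minimum enclosing circle.
r = √(46.25) ≈ 6.80.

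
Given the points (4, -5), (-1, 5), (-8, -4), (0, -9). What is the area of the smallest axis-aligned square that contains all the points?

The bounding box has width 12 and height 14.
An axis-aligned square enclosing the set must have side ≥ max(width, height).
So the minimum side is max(12, 14) = 14.
Area = 14² = 196.

196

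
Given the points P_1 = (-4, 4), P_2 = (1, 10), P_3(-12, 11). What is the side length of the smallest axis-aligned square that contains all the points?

The bounding box has width 13 and height 7.
An axis-aligned square enclosing the set must have side ≥ max(width, height).
So the minimum side is max(13, 7) = 13.

13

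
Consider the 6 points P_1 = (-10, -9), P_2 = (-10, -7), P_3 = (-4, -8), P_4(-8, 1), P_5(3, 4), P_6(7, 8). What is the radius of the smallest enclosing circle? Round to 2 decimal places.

12.02

The minimum enclosing circle of a finite set is fixed by two of the points (as a diameter) or three (as a circumcircle).
The farthest pair is P_1–P_6 with squared distance 578. The circle on this segment as diameter has centre (-1.5, -0.5) and r² = 578/4 = 144.5.
Check P_2: distance² to centre = 114.5 ≤ 144.5, so it lies inside.
All remaining points lie in this disk, and no smaller disk contains both endpoints, so this is the minimum enclosing circle.
r = √(144.5) ≈ 12.02.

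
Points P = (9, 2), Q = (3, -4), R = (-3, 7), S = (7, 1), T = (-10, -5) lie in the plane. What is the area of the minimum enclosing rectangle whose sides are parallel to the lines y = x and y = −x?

In coordinates u = x + y, v = x − y the rectangle is axis-aligned; the map (x,y)→(u,v) scales areas by 2.
u-values: 11, -1, 4, 8, -15; range = 11 − (-15) = 26.
v-values: 7, 7, -10, 6, -5; range = 7 − (-10) = 17.
Area = (26 × 17) / 2 = 221.

221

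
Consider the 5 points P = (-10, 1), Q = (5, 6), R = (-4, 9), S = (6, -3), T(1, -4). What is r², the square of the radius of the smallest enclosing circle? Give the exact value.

25925/361

A smallest enclosing disk is always determined by at most three of the input points on its boundary.
The minimum enclosing circle is determined by three boundary points: P, R, S.
Their circumcentre is (-29/19, 17/19) with r² = 25925/361.
The farthest remaining point Q is at distance² 24785/361 ≤ 25925/361.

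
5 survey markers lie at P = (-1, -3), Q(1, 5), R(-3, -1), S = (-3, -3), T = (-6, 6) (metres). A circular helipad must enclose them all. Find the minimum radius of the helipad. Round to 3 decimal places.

5.175

By Welzl's lemma the MEC is supported by two points (diametrically opposite) or three points (on a circumcircle).
The minimum enclosing circle is determined by three boundary points: P, Q, T.
Their circumcentre is (-88/29, 51/29) with r² = 22525/841.
The farthest remaining point S is at distance² 19045/841 ≤ 22525/841.
r = √(22525/841) ≈ 5.175.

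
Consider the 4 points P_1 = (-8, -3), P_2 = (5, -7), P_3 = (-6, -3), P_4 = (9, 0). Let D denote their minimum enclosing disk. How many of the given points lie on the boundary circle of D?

2

A smallest enclosing disk is always determined by at most three of the input points on its boundary.
The farthest pair is P_1–P_4 with squared distance 298. The circle on this segment as diameter has centre (0.5, -1.5) and r² = 298/4 = 74.5.
Check P_2: distance² to centre = 50.5 ≤ 74.5, so it lies inside.
All remaining points lie in this disk, and no smaller disk contains both endpoints, so this is the minimum enclosing circle.
The points at distance exactly r from the centre are P_1, P_4 — 2 points.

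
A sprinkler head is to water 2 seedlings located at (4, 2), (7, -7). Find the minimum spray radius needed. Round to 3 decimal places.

4.743

The smallest circle enclosing two points has them as diameter endpoints.
Centre = midpoint = (5.5, -2.5); r² = |(4, 2)−(7, -7)|²/4 = 90/4 = 22.5.
r = √(22.5) ≈ 4.743.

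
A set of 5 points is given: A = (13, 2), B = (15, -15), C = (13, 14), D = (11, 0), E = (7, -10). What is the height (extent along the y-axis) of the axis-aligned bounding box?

29

max y = 14, min y = -15, so height = 29.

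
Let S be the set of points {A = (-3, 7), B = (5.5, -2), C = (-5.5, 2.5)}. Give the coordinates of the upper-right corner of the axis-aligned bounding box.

(5.5, 7)

x-range [-5.5, 5.5], y-range [-2, 7].
The upper-right corner is (5.5, 7).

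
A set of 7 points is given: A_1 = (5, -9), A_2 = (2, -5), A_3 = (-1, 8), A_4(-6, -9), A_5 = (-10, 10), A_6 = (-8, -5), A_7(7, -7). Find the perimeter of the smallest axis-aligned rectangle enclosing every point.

72

Width = max x − min x = 7 − (-10) = 17.
Height = max y − min y = 10 − (-9) = 19.
Perimeter = 2(17 + 19) = 72.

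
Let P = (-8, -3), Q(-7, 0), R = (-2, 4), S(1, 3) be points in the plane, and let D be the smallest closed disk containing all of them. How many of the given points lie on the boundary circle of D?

2

A smallest enclosing disk is always determined by at most three of the input points on its boundary.
The farthest pair is P–S with squared distance 117. The circle on this segment as diameter has centre (-3.5, 0) and r² = 117/4 = 29.25.
Check Q: distance² to centre = 12.25 ≤ 29.25, so it lies inside.
All remaining points lie in this disk, and no smaller disk contains both endpoints, so this is the minimum enclosing circle.
The points at distance exactly r from the centre are P, S — 2 points.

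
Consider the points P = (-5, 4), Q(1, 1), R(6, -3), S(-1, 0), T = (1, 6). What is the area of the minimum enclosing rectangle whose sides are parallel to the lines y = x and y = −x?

In coordinates u = x + y, v = x − y the rectangle is axis-aligned; the map (x,y)→(u,v) scales areas by 2.
u-values: -1, 2, 3, -1, 7; range = 7 − (-1) = 8.
v-values: -9, 0, 9, -1, -5; range = 9 − (-9) = 18.
Area = (8 × 18) / 2 = 72.

72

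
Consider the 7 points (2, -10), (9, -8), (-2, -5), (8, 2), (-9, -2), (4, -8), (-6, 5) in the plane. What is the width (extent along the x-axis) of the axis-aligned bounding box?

max x = 9, min x = -9, so width = 18.

18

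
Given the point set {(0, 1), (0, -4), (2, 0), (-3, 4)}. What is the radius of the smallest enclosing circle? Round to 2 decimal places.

4.27

By Welzl's lemma the MEC is supported by two points (diametrically opposite) or three points (on a circumcircle).
The farthest pair is (0, -4)–(-3, 4) with squared distance 73. The circle on this segment as diameter has centre (-1.5, 0) and r² = 73/4 = 18.25.
Check (0, 1): distance² to centre = 3.25 ≤ 18.25, so it lies inside.
All remaining points lie in this disk, and no smaller disk contains both endpoints, so this is the minimum enclosing circle.
r = √(18.25) ≈ 4.27.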